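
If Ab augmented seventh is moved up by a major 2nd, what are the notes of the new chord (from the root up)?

A major 2nd up from A-flat is B-flat, so the new chord is B-flat augmented seventh.
B-flat — root
D — major 3rd
F-sharp — augmented 5th
A-flat — minor 7th

B-flat – D – F-sharp – A-flat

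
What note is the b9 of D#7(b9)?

E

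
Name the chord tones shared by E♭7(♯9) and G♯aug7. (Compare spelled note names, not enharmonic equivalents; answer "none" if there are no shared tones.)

F#

E♭7(♯9): Eb G Bb Db F#
G♯aug7: G# B# D## F#
Common to both → F#.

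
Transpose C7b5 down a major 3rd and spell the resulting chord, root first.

A major 3rd down from C is A♭, so the new chord is A♭ dominant seventh flat five.
Root: A♭
Major 3rd (3rd): C
Diminished 5th (5th): E𝄫
Minor 7th (7th): G♭

A♭, C, E𝄫, G♭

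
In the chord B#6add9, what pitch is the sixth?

Root of B#6add9 = B♯. The 6th is a major 6th: B♯ up a major 6th → G𝄪.

G𝄪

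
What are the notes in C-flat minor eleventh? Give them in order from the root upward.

C-flat minor eleventh: minor eleventh on C-flat.
root → C-flat
3rd (minor 3rd) → E-double-flat
5th (perfect 5th) → G-flat
7th (minor 7th) → B-double-flat
9th (major 9th) → D-flat
11th (perfect 11th) → F-flat

C-flat, E-double-flat, G-flat, B-double-flat, D-flat, F-flat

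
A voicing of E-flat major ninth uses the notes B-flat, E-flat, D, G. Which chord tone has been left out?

F

E-flat major ninth = E-flat, G, B-flat, D, F. The voicing lacks the 9th (major 9th), F.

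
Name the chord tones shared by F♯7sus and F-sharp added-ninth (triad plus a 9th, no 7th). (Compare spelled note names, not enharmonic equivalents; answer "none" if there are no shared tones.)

F# C#

F♯7sus = F#, B, C#, E.
F-sharp added-ninth = F#, A#, C#, G#.
Shared: F#, C#.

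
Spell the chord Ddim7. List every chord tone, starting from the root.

Ddim7 is a diminished seventh built on D.
D — root
F — minor 3rd
Ab — diminished 5th
Cb — diminished 7th

D, F, Ab, Cb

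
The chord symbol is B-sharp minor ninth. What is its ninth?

C##

B-sharp minor ninth is built on B#; its 9th is a major 9th above the root.
A second above B uses the letter C, and the major 9th above B# is C##.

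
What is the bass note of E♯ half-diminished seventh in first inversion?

E♯ half-diminished seventh = E#–G#–B–D#. First inversion → third in the bass = G#.

G#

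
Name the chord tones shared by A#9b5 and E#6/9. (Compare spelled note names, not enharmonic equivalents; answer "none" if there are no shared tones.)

C𝄪  B♯

A#9b5 = A♯, C𝄪, E, G♯, B♯.
E#6/9 = E♯, G𝄪, B♯, C𝄪, F𝄪.
Shared: C𝄪, B♯.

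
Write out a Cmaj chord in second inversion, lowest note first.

G, C, E

Cmaj = C–E–G; second inversion → fifth (G) lowest.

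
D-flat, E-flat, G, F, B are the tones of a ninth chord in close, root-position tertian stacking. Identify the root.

E-flat

Stacking in thirds gives E-flat – G – B – D-flat – F, so E-flat is the root — E-flat dominant ninth sharp five.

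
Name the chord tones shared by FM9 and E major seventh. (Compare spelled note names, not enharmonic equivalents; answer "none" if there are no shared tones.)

FM9: F A C E G
E major seventh: E G# B D#
Common to both → E.

E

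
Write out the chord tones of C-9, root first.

C, E♭, G, B♭, D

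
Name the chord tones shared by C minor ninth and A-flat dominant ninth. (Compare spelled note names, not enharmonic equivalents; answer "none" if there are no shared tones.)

C – E♭ – B♭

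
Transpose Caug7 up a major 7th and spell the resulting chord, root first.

Transposed root: C → B (major 7th up). So we spell B augmented seventh:
Root: B
Major 3rd (3rd): D♯
Augmented 5th (5th): F𝄪
Minor 7th (7th): A

B  D♯  F𝄪  A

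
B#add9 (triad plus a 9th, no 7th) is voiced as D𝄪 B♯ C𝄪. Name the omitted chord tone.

B#add9 = B♯, D𝄪, F𝄪, C𝄪. The voicing lacks the 5th (perfect 5th), F𝄪.

F𝄪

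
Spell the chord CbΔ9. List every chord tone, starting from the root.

Cb – Eb – Gb – Bb – Db

CbΔ9 is a major ninth built on Cb.
Root: Cb
Major 3rd (3rd): Eb
Perfect 5th (5th): Gb
Major 7th (7th): Bb
Major 9th (9th): Db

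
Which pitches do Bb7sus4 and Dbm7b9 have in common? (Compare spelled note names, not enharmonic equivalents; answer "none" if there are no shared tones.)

A♭

Bb7sus4: B♭ E♭ F A♭
Dbm7b9: D♭ F♭ A♭ C♭ E𝄫
Common to both → A♭.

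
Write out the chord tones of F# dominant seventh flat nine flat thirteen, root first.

F-sharp  A-sharp  C-sharp  E  G  D

F# dominant seventh flat nine flat thirteen is a dominant seventh flat nine flat thirteen built on F-sharp.
- root: F-sharp
- major 3rd: A-sharp
- perfect 5th: C-sharp
- minor 7th: E
- minor 9th: G
- minor 13th: D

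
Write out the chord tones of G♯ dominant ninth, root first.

G-sharp, B-sharp, D-sharp, F-sharp, A-sharp

G♯ dominant ninth: dominant ninth on G-sharp.
G-sharp — root
B-sharp — major 3rd
D-sharp — perfect 5th
F-sharp — minor 7th
A-sharp — major 9th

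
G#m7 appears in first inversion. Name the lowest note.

B

G#m7 in root position is G♯–B–D♯–F♯.
First inversion places the third in the bass, which is B.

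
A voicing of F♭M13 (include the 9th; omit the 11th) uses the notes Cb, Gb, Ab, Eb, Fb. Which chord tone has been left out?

Db

The full F♭M13 chord is Fb, Ab, Cb, Eb, Gb, Db.
Comparing with the voicing, the major 13th (13th) — Db — is absent.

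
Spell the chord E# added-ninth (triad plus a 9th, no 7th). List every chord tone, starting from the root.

E# added-ninth is an added-ninth built on E-sharp.
root → E-sharp
3rd (major 3rd) → G-double-sharp
5th (perfect 5th) → B-sharp
9th (major 9th) → F-double-sharp

E-sharp, G-double-sharp, B-sharp, F-double-sharp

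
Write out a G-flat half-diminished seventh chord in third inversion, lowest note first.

F-flat, G-flat, B-double-flat, D-double-flat

G-flat half-diminished seventh = G-flat–B-double-flat–D-double-flat–F-flat; third inversion → seventh (F-flat) lowest.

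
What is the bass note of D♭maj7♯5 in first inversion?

D♭maj7♯5 in root position is Db–F–A–C.
First inversion places the third in the bass, which is F.

F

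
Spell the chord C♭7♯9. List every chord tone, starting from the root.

C♭7♯9: dominant seventh sharp nine on C♭.
Root: C♭
Major 3rd (3rd): E♭
Perfect 5th (5th): G♭
Minor 7th (7th): B𝄫
Augmented 9th (9th): D

C♭  E♭  G♭  B𝄫  D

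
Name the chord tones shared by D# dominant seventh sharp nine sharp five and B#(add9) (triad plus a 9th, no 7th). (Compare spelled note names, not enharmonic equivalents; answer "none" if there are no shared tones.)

D# dominant seventh sharp nine sharp five = D#, F##, A##, C#, E##.
B#(add9) = B#, D##, F##, C##.
Shared: F##.

F##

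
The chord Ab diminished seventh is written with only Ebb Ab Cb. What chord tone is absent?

The full Ab diminished seventh chord is Ab, Cb, Ebb, Gbb.
Comparing with the voicing, the diminished 7th (7th) — Gbb — is absent.

Gbb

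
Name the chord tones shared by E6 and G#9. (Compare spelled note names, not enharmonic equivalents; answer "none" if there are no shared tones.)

G#

E6: E G# B C#
G#9: G# B# D# F# A#
Common to both → G#.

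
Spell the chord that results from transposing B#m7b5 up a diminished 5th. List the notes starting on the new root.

F# A C E

A diminished 5th up from B# is F#, so the new chord is F# half-diminished seventh.
- root: F#
- minor 3rd: A
- diminished 5th: C
- minor 7th: E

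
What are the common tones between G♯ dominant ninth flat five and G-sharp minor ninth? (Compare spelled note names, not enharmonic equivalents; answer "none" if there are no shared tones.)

G-sharp F-sharp A-sharp

G♯ dominant ninth flat five: G-sharp B-sharp D F-sharp A-sharp
G-sharp minor ninth: G-sharp B D-sharp F-sharp A-sharp
Common to both → G-sharp, F-sharp, A-sharp.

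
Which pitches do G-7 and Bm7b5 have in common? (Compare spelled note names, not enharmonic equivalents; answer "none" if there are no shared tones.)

D – F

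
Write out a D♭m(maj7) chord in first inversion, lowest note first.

In root position, D♭m(maj7) is Db–Fb–Ab–C.
First inversion puts the third (Fb) in the bass.

Fb Ab C Db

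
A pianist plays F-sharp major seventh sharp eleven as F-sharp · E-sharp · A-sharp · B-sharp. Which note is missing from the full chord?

C-sharp

The full F-sharp major seventh sharp eleven chord is F-sharp, A-sharp, C-sharp, E-sharp, B-sharp.
Comparing with the voicing, the perfect 5th (5th) — C-sharp — is absent.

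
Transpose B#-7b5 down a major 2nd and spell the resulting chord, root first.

A#, C#, E, G#

Transposed root: B# → A# (major 2nd down). So we spell A# half-diminished seventh:
root → A#
3rd (minor 3rd) → C#
5th (diminished 5th) → E
7th (minor 7th) → G#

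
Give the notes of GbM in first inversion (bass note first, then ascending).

GbM = G♭–B♭–D♭; first inversion → third (B♭) lowest.

B♭, D♭, G♭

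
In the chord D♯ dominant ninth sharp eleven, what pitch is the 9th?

E-sharp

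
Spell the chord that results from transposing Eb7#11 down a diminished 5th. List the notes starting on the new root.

A diminished 5th down from Eb is A, so the new chord is A dominant seventh sharp eleven.
Root: A
Major 3rd (3rd): C#
Perfect 5th (5th): E
Minor 7th (7th): G
Augmented 11th (11th): D#

A, C#, E, G, D#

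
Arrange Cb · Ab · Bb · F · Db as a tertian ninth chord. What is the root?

Stacking in thirds gives Bb – Db – F – Ab – Cb, so Bb is the root — Bb minor seventh flat nine.

Bb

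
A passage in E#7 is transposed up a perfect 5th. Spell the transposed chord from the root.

B#, D##, F##, A#

E# up a perfect 5th → B#. New chord: B# dominant seventh.
root → B#
3rd (major 3rd) → D##
5th (perfect 5th) → F##
7th (minor 7th) → A#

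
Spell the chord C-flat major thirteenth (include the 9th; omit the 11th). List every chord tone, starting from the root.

C-flat, E-flat, G-flat, B-flat, D-flat, A-flat

C-flat major thirteenth is a major thirteenth built on C-flat.
- root: C-flat
- major 3rd: E-flat
- perfect 5th: G-flat
- major 7th: B-flat
- major 9th: D-flat
- major 13th: A-flat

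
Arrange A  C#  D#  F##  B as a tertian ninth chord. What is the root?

B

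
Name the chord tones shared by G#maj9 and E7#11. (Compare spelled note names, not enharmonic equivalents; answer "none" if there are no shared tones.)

G# A#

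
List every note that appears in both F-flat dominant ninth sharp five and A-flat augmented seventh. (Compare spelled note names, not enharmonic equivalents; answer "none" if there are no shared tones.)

Ab, C, Gb

F-flat dominant ninth sharp five = Fb, Ab, C, Ebb, Gb.
A-flat augmented seventh = Ab, C, E, Gb.
Shared: Ab, C, Gb.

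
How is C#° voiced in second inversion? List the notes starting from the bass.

C#° = C#–E–G; second inversion → fifth (G) lowest.

G C# E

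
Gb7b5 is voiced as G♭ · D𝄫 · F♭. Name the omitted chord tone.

B♭

Gb7b5 = G♭, B♭, D𝄫, F♭. The voicing lacks the 3rd (major 3rd), B♭.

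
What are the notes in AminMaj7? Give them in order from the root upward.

Root A, quality minor-major seventh:
root → A
3rd (minor 3rd) → C
5th (perfect 5th) → E
7th (major 7th) → G#

A, C, E, G#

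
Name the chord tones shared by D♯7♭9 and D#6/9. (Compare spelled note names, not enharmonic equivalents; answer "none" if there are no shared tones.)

D#, F##, A#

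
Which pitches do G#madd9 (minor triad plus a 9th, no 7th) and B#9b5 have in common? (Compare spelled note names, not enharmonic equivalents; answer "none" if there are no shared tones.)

A#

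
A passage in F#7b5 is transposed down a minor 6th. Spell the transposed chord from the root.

A♯ C𝄪 E G♯

Transposed root: F♯ → A♯ (minor 6th down). So we spell A♯ dominant seventh flat five:
root → A♯
3rd (major 3rd) → C𝄪
5th (diminished 5th) → E
7th (minor 7th) → G♯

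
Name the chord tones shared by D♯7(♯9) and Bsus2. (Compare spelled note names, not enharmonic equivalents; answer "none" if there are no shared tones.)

C#

D♯7(♯9): D# F## A# C# E##
Bsus2: B C# F#
Common to both → C#.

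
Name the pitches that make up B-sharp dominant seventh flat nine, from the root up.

B-sharp D-double-sharp F-double-sharp A-sharp C-sharp

B-sharp dominant seventh flat nine is a dominant seventh flat nine built on B-sharp.
root → B-sharp
3rd (major 3rd) → D-double-sharp
5th (perfect 5th) → F-double-sharp
7th (minor 7th) → A-sharp
9th (minor 9th) → C-sharp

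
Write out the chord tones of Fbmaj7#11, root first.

Fbmaj7#11 is a major seventh sharp eleven built on Fb.
root → Fb
3rd (major 3rd) → Ab
5th (perfect 5th) → Cb
7th (major 7th) → Eb
11th (augmented 11th) → Bb

Fb, Ab, Cb, Eb, Bb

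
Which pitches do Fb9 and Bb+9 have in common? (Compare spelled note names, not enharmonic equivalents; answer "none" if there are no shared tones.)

Fb9: Fb Ab Cb Ebb Gb
Bb+9: Bb D F# Ab C
Common to both → Ab.

Ab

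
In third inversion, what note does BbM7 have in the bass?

A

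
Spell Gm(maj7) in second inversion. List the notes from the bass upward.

D, F♯, G, B♭

Gm(maj7) = G–B♭–D–F♯; second inversion → fifth (D) lowest.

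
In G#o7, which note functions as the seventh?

F

G#o7 is built on G#; its 7th is a diminished 7th above the root.
A seventh above G uses the letter F, and the diminished 7th above G# is F.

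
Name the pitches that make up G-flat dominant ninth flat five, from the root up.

Gb Bb Dbb Fb Ab

G-flat dominant ninth flat five is a dominant ninth flat five built on Gb.
Gb — root
Bb — major 3rd
Dbb — diminished 5th
Fb — minor 7th
Ab — major 9th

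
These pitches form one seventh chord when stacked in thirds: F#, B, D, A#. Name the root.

B

Stacking in thirds gives B – D – F# – A#, so B is the root — B minor-major seventh.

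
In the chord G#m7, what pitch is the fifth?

D#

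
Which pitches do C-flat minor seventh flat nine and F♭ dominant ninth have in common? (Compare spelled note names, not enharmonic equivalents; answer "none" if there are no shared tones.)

C-flat E-double-flat G-flat

C-flat minor seventh flat nine: C-flat E-double-flat G-flat B-double-flat D-double-flat
F♭ dominant ninth: F-flat A-flat C-flat E-double-flat G-flat
Common to both → C-flat, E-double-flat, G-flat.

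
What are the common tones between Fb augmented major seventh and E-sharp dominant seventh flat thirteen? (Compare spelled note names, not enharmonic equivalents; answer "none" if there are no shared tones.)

Fb augmented major seventh = F-flat, A-flat, C, E-flat.
E-sharp dominant seventh flat thirteen = E-sharp, G-double-sharp, B-sharp, D-sharp, C-sharp.
Shared: none.

none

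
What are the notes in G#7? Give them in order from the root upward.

Root G#, quality dominant seventh:
Root: G#
Major 3rd (3rd): B#
Perfect 5th (5th): D#
Minor 7th (7th): F#

G# B# D# F#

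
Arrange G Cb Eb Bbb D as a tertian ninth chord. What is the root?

Arranged so that each adjacent pair is a third by letter name: Cb – Eb – G – Bbb – D.
The bottom of that stack, Cb, is the root (this is Cb dominant seventh sharp nine sharp five).

Cb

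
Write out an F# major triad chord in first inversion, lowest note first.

F# major triad = F#–A#–C#; first inversion → third (A#) lowest.

A#, C#, F#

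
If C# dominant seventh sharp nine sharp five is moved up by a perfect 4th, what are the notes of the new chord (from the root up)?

C♯ up a perfect 4th → F♯. New chord: F♯ dominant seventh sharp nine sharp five.
- root: F♯
- major 3rd: A♯
- augmented 5th: C𝄪
- minor 7th: E
- augmented 9th: G𝄪

F♯ – A♯ – C𝄪 – E – G𝄪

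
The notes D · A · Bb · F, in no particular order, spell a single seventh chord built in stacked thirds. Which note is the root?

Stacking in thirds gives Bb – D – F – A, so Bb is the root — Bb major seventh.

Bb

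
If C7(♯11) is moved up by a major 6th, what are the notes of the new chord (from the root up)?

Transposed root: C → A (major 6th up). So we spell A dominant seventh sharp eleven:
root → A
3rd (major 3rd) → C#
5th (perfect 5th) → E
7th (minor 7th) → G
11th (augmented 11th) → D#

A, C#, E, G, D#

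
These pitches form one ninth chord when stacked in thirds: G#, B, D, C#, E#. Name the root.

C#

Stacking in thirds gives C# – E# – G# – B – D, so C# is the root — C# dominant seventh flat nine.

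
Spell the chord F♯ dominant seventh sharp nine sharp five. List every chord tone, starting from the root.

F♯, A♯, C𝄪, E, G𝄪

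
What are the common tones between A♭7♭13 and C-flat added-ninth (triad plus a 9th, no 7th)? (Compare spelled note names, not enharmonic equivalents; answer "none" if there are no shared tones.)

Eb, Gb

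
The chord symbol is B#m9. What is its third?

Root of B#m9 = B#. The 3rd is a minor 3rd: B# up a minor 3rd → D#.

D#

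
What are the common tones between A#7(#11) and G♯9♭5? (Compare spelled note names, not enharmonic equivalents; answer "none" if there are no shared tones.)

A♯ G♯

A#7(#11): A♯ C𝄪 E♯ G♯ D𝄪
G♯9♭5: G♯ B♯ D F♯ A♯
Common to both → A♯, G♯.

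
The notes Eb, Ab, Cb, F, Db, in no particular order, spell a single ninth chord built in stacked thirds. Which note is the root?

Stacking in thirds gives Db – F – Ab – Cb – Eb, so Db is the root — Db dominant ninth.

Db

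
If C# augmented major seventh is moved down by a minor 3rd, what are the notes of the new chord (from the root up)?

A minor 3rd down from C-sharp is A-sharp, so the new chord is A-sharp augmented major seventh.
A-sharp — root
C-double-sharp — major 3rd
E-double-sharp — augmented 5th
G-double-sharp — major 7th

A-sharp  C-double-sharp  E-double-sharp  G-double-sharp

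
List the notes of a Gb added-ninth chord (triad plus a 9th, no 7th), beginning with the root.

Gb  Bb  Db  Ab

Gb added-ninth: added-ninth on Gb.
Gb — root
Bb — major 3rd
Db — perfect 5th
Ab — major 9th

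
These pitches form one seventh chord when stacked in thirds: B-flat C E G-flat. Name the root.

C

Stacking in thirds gives C – E – G-flat – B-flat, so C is the root — C dominant seventh flat five.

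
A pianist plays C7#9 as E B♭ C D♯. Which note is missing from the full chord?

C7#9 = C, E, G, B♭, D♯. The voicing lacks the 5th (perfect 5th), G.

G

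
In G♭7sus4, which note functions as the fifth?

G♭7sus4 is built on Gb; its 5th is a perfect 5th above the root.
A fifth above G uses the letter D, and the perfect 5th above Gb is Db.

Db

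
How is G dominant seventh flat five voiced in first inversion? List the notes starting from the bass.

G dominant seventh flat five = G–B–Db–F; first inversion → third (B) lowest.

B, Db, F, G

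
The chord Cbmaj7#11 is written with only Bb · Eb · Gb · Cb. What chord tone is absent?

F

Cbmaj7#11 = Cb, Eb, Gb, Bb, F. The voicing lacks the 11th (augmented 11th), F.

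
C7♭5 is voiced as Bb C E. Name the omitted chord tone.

Gb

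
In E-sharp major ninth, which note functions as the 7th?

D-double-sharp

Root of E-sharp major ninth = E-sharp. The 7th is a major 7th: E-sharp up a major 7th → D-double-sharp.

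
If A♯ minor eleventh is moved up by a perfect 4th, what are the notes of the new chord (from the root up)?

D♯  F♯  A♯  C♯  E♯  G♯

A♯ up a perfect 4th → D♯. New chord: D♯ minor eleventh.
Root: D♯
Minor 3rd (3rd): F♯
Perfect 5th (5th): A♯
Minor 7th (7th): C♯
Major 9th (9th): E♯
Perfect 11th (11th): G♯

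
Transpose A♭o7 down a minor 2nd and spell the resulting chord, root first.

G Bb Db Fb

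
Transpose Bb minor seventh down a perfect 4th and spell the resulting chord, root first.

F – A-flat – C – E-flat

Transposed root: B-flat → F (perfect 4th down). So we spell F minor seventh:
F — root
A-flat — minor 3rd
C — perfect 5th
E-flat — minor 7th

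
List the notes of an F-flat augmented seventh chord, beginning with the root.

F-flat  A-flat  C  E-double-flat

F-flat augmented seventh is an augmented seventh built on F-flat.
Root: F-flat
Major 3rd (3rd): A-flat
Augmented 5th (5th): C
Minor 7th (7th): E-double-flat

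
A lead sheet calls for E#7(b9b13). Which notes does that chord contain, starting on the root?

Root E♯, quality dominant seventh flat nine flat thirteen:
Root: E♯
Major 3rd (3rd): G𝄪
Perfect 5th (5th): B♯
Minor 7th (7th): D♯
Minor 9th (9th): F♯
Minor 13th (13th): C♯

E♯ G𝄪 B♯ D♯ F♯ C♯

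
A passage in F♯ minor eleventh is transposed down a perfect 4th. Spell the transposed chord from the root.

F-sharp down a perfect 4th → C-sharp. New chord: C-sharp minor eleventh.
C-sharp — root
E — minor 3rd
G-sharp — perfect 5th
B — minor 7th
D-sharp — major 9th
F-sharp — perfect 11th

C-sharp E G-sharp B D-sharp F-sharp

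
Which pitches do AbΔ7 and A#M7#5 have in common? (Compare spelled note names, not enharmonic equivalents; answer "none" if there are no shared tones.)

AbΔ7: Ab C Eb G
A#M7#5: A# C## E## G##
Common to both → none.

none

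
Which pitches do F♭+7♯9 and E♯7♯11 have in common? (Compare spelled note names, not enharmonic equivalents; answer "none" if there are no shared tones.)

none

F♭+7♯9 = Fb, Ab, C, Ebb, G.
E♯7♯11 = E#, G##, B#, D#, A##.
Shared: none.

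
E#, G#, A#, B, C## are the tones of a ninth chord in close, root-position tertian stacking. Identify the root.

A#

Arranged so that each adjacent pair is a third by letter name: A# – C## – E# – G# – B.
The bottom of that stack, A#, is the root (this is A# dominant seventh flat nine).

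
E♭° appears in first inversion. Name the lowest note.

Gb

E♭° = Eb–Gb–Bbb. First inversion → third in the bass = Gb.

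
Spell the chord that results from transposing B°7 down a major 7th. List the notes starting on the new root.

C Eb Gb Bbb

B down a major 7th → C. New chord: C diminished seventh.
- root: C
- minor 3rd: Eb
- diminished 5th: Gb
- diminished 7th: Bbb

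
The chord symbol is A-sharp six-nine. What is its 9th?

Root of A-sharp six-nine = A-sharp. The 9th is a major 9th: A-sharp up a major 9th → B-sharp.

B-sharp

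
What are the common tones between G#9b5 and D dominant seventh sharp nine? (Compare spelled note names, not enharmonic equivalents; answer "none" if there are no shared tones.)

D  F#

G#9b5: G# B# D F# A#
D dominant seventh sharp nine: D F# A C E#
Common to both → D, F#.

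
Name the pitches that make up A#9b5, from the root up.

A#9b5: dominant ninth flat five on A♯.
A♯ — root
C𝄪 — major 3rd
E — diminished 5th
G♯ — minor 7th
B♯ — major 9th

A♯  C𝄪  E  G♯  B♯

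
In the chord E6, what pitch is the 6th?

C#

E6 is built on E; its 6th is a major 6th above the root.
A sixth above E uses the letter C, and the major 6th above E is C#.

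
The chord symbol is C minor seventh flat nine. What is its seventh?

Root of C minor seventh flat nine = C. The 7th is a minor 7th: C up a minor 7th → Bb.

Bb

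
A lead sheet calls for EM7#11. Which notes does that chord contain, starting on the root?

E, G#, B, D#, A#

EM7#11: major seventh sharp eleven on E.
Root: E
Major 3rd (3rd): G#
Perfect 5th (5th): B
Major 7th (7th): D#
Augmented 11th (11th): A#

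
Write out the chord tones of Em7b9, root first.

E G B D F

Em7b9 is a minor seventh flat nine built on E.
- root: E
- minor 3rd: G
- perfect 5th: B
- minor 7th: D
- minor 9th: F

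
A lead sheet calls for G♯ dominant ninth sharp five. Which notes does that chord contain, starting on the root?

G# B# D## F# A#

Root G#, quality dominant ninth sharp five:
root → G#
3rd (major 3rd) → B#
5th (augmented 5th) → D##
7th (minor 7th) → F#
9th (major 9th) → A#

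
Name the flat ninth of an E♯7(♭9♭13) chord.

F♯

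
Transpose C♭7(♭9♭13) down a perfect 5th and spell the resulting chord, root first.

F♭ – A♭ – C♭ – E𝄫 – G𝄫 – D𝄫

A perfect 5th down from C♭ is F♭, so the new chord is F♭ dominant seventh flat nine flat thirteen.
Root: F♭
Major 3rd (3rd): A♭
Perfect 5th (5th): C♭
Minor 7th (7th): E𝄫
Minor 9th (9th): G𝄫
Minor 13th (13th): D𝄫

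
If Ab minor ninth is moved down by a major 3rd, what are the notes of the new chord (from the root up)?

F♭  A𝄫  C♭  E𝄫  G♭

Transposed root: A♭ → F♭ (major 3rd down). So we spell F♭ minor ninth:
root → F♭
3rd (minor 3rd) → A𝄫
5th (perfect 5th) → C♭
7th (minor 7th) → E𝄫
9th (major 9th) → G♭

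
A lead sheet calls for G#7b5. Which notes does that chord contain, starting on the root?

G#7b5: dominant seventh flat five on G#.
Root: G#
Major 3rd (3rd): B#
Diminished 5th (5th): D
Minor 7th (7th): F#

G#, B#, D, F#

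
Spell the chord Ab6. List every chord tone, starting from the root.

Ab  C  Eb  F

Ab6: major sixth on Ab.
Ab — root
C — major 3rd
Eb — perfect 5th
F — major 6th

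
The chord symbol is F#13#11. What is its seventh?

E

F#13#11 is built on F#; its 7th is a minor 7th above the root.
A seventh above F uses the letter E, and the minor 7th above F# is E.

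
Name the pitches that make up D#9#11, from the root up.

Root D#, quality dominant ninth sharp eleven:
D# — root
F## — major 3rd
A# — perfect 5th
C# — minor 7th
E# — major 9th
G## — augmented 11th

D# F## A# C# E# G##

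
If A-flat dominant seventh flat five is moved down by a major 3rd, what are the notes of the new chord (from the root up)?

A major 3rd down from Ab is Fb, so the new chord is Fb dominant seventh flat five.
root → Fb
3rd (major 3rd) → Ab
5th (diminished 5th) → Cbb
7th (minor 7th) → Ebb

Fb – Ab – Cbb – Ebb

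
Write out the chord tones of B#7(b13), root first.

B♯  D𝄪  F𝄪  A♯  G♯

Root B♯, quality dominant seventh flat thirteen:
- root: B♯
- major 3rd: D𝄪
- perfect 5th: F𝄪
- minor 7th: A♯
- minor 13th: G♯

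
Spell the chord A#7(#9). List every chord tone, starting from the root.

A#, C##, E#, G#, B##

A#7(#9) is a dominant seventh sharp nine built on A#.
- root: A#
- major 3rd: C##
- perfect 5th: E#
- minor 7th: G#
- augmented 9th: B##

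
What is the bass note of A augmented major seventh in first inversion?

C-sharp

A augmented major seventh in root position is A–C-sharp–E-sharp–G-sharp.
First inversion places the third in the bass, which is C-sharp.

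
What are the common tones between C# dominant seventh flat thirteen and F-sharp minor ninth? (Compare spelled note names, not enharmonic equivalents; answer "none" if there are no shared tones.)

C-sharp, G-sharp, A

C# dominant seventh flat thirteen = C-sharp, E-sharp, G-sharp, B, A.
F-sharp minor ninth = F-sharp, A, C-sharp, E, G-sharp.
Shared: C-sharp, G-sharp, A.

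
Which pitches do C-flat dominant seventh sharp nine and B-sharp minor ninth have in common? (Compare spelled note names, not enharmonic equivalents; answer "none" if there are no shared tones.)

none

C-flat dominant seventh sharp nine: C-flat E-flat G-flat B-double-flat D
B-sharp minor ninth: B-sharp D-sharp F-double-sharp A-sharp C-double-sharp
Common to both → none.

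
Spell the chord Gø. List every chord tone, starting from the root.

G, B♭, D♭, F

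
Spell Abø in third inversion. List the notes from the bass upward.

In root position, Abø is Ab–Cb–Ebb–Gb.
Third inversion puts the seventh (Gb) in the bass.

Gb, Ab, Cb, Ebb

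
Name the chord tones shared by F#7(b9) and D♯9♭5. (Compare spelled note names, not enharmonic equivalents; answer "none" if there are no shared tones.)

C♯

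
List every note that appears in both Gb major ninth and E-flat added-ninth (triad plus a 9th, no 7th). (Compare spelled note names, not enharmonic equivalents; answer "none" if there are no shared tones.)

B-flat F

Gb major ninth = G-flat, B-flat, D-flat, F, A-flat.
E-flat added-ninth = E-flat, G, B-flat, F.
Shared: B-flat, F.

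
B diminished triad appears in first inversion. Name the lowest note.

B diminished triad = B–D–F. First inversion → third in the bass = D.

D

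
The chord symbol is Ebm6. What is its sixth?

Ebm6 is built on Eb; its 6th is a major 6th above the root.
A sixth above E uses the letter C, and the major 6th above Eb is C.

C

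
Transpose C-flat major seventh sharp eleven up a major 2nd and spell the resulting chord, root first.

Transposed root: C-flat → D-flat (major 2nd up). So we spell D-flat major seventh sharp eleven:
- root: D-flat
- major 3rd: F
- perfect 5th: A-flat
- major 7th: C
- augmented 11th: G

D-flat, F, A-flat, C, G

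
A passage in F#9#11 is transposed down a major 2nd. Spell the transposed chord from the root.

E G# B D F# A#

Transposed root: F# → E (major 2nd down). So we spell E dominant ninth sharp eleven:
Root: E
Major 3rd (3rd): G#
Perfect 5th (5th): B
Minor 7th (7th): D
Major 9th (9th): F#
Augmented 11th (11th): A#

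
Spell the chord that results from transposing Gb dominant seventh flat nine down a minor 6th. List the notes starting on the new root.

B-flat – D – F – A-flat – C-flat

G-flat down a minor 6th → B-flat. New chord: B-flat dominant seventh flat nine.
- root: B-flat
- major 3rd: D
- perfect 5th: F
- minor 7th: A-flat
- minor 9th: C-flat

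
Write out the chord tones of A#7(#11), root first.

A#, C##, E#, G#, D##

Root A#, quality dominant seventh sharp eleven:
A# — root
C## — major 3rd
E# — perfect 5th
G# — minor 7th
D## — augmented 11th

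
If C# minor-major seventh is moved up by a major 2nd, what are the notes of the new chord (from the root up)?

A major 2nd up from C♯ is D♯, so the new chord is D♯ minor-major seventh.
Root: D♯
Minor 3rd (3rd): F♯
Perfect 5th (5th): A♯
Major 7th (7th): C𝄪

D♯, F♯, A♯, C𝄪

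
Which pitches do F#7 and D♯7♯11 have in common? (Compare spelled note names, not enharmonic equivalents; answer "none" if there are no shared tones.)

F#7 = F#, A#, C#, E.
D♯7♯11 = D#, F##, A#, C#, G##.
Shared: A#, C#.

A# C#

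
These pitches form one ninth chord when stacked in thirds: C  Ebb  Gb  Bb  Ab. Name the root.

Ab

Arranged so that each adjacent pair is a third by letter name: Ab – C – Ebb – Gb – Bb.
The bottom of that stack, Ab, is the root (this is Ab dominant ninth flat five).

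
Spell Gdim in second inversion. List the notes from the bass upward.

Db, G, Bb

In root position, Gdim is G–Bb–Db.
Second inversion puts the fifth (Db) in the bass.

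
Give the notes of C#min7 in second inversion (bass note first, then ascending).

In root position, C#min7 is C♯–E–G♯–B.
Second inversion puts the fifth (G♯) in the bass.

G♯ – B – C♯ – E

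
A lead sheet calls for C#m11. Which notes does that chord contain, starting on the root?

C#, E, G#, B, D#, F#

C#m11: minor eleventh on C#.
Root: C#
Minor 3rd (3rd): E
Perfect 5th (5th): G#
Minor 7th (7th): B
Major 9th (9th): D#
Perfect 11th (11th): F#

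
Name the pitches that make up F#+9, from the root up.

Root F#, quality dominant ninth sharp five:
- root: F#
- major 3rd: A#
- augmented 5th: C##
- minor 7th: E
- major 9th: G#

F# – A# – C## – E – G#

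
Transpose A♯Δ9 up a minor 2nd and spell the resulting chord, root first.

A# up a minor 2nd → B. New chord: B major ninth.
- root: B
- major 3rd: D#
- perfect 5th: F#
- major 7th: A#
- major 9th: C#

B, D#, F#, A#, C#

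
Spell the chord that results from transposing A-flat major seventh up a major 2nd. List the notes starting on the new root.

B-flat, D, F, A

A major 2nd up from A-flat is B-flat, so the new chord is B-flat major seventh.
- root: B-flat
- major 3rd: D
- perfect 5th: F
- major 7th: A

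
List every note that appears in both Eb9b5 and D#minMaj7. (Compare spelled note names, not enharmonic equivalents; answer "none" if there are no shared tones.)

Eb9b5: E♭ G B𝄫 D♭ F
D#minMaj7: D♯ F♯ A♯ C𝄪
Common to both → none.

none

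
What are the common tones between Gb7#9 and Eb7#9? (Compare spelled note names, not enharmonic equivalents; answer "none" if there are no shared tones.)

Gb7#9 = G♭, B♭, D♭, F♭, A.
Eb7#9 = E♭, G, B♭, D♭, F♯.
Shared: B♭, D♭.

B♭ – D♭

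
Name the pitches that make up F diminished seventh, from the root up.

F  A-flat  C-flat  E-double-flat

F diminished seventh: diminished seventh on F.
Root: F
Minor 3rd (3rd): A-flat
Diminished 5th (5th): C-flat
Diminished 7th (7th): E-double-flat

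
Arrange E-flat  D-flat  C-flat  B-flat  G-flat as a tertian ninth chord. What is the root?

C-flat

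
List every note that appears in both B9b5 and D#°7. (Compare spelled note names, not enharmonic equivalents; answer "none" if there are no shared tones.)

B9b5: B D♯ F A C♯
D#°7: D♯ F♯ A C
Common to both → D♯, A.

D♯ A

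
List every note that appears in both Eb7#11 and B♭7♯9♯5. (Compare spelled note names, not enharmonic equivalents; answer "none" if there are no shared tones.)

B♭

Eb7#11: E♭ G B♭ D♭ A
B♭7♯9♯5: B♭ D F♯ A♭ C♯
Common to both → B♭.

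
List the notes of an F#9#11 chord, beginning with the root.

Root F#, quality dominant ninth sharp eleven:
F# — root
A# — major 3rd
C# — perfect 5th
E — minor 7th
G# — major 9th
B# — augmented 11th

F#, A#, C#, E, G#, B#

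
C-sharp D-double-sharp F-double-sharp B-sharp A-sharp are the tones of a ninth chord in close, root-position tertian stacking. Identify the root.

B-sharp

Arranged so that each adjacent pair is a third by letter name: B-sharp – D-double-sharp – F-double-sharp – A-sharp – C-sharp.
The bottom of that stack, B-sharp, is the root (this is B-sharp dominant seventh flat nine).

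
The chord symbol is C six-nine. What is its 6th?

A

Root of C six-nine = C. The 6th is a major 6th: C up a major 6th → A.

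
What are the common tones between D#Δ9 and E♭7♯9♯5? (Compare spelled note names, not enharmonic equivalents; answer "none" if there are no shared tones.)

D#Δ9: D♯ F𝄪 A♯ C𝄪 E♯
E♭7♯9♯5: E♭ G B D♭ F♯
Common to both → none.

none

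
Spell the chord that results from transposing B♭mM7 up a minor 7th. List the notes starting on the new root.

A♭ – C♭ – E♭ – G

Transposed root: B♭ → A♭ (minor 7th up). So we spell A♭ minor-major seventh:
A♭ — root
C♭ — minor 3rd
E♭ — perfect 5th
G — major 7th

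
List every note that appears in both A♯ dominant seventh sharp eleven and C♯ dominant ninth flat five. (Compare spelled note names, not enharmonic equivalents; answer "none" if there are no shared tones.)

E#

A♯ dominant seventh sharp eleven = A#, C##, E#, G#, D##.
C♯ dominant ninth flat five = C#, E#, G, B, D#.
Shared: E#.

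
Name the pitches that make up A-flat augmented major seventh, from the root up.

Root A♭, quality augmented major seventh:
- root: A♭
- major 3rd: C
- augmented 5th: E
- major 7th: G

A♭, C, E, G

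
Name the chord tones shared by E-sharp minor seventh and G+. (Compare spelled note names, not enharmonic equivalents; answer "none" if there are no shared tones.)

D#

E-sharp minor seventh = E#, G#, B#, D#.
G+ = G, B, D#.
Shared: D#.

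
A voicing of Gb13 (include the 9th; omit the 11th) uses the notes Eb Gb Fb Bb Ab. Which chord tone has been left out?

Gb13 = Gb, Bb, Db, Fb, Ab, Eb. The voicing lacks the 5th (perfect 5th), Db.

Db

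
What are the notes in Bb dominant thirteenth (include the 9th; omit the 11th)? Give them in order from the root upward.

Bb dominant thirteenth is a dominant thirteenth built on B-flat.
root → B-flat
3rd (major 3rd) → D
5th (perfect 5th) → F
7th (minor 7th) → A-flat
9th (major 9th) → C
13th (major 13th) → G

B-flat, D, F, A-flat, C, G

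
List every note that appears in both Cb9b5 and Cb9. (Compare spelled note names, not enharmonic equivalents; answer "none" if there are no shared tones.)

Cb9b5: Cb Eb Gbb Bbb Db
Cb9: Cb Eb Gb Bbb Db
Common to both → Cb, Eb, Bbb, Db.

Cb, Eb, Bbb, Db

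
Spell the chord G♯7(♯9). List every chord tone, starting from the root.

G♯7(♯9): dominant seventh sharp nine on G#.
- root: G#
- major 3rd: B#
- perfect 5th: D#
- minor 7th: F#
- augmented 9th: A##

G# – B# – D# – F# – A##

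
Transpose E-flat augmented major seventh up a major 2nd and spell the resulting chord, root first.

Eb up a major 2nd → F. New chord: F augmented major seventh.
- root: F
- major 3rd: A
- augmented 5th: C#
- major 7th: E

F A C# E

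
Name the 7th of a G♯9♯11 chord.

F#

Root of G♯9♯11 = G#. The 7th is a minor 7th: G# up a minor 7th → F#.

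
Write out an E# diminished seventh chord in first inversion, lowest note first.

G# B D E#

In root position, E# diminished seventh is E#–G#–B–D.
First inversion puts the third (G#) in the bass.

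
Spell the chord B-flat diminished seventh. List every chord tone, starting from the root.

Root B-flat, quality diminished seventh:
- root: B-flat
- minor 3rd: D-flat
- diminished 5th: F-flat
- diminished 7th: A-double-flat

B-flat  D-flat  F-flat  A-double-flat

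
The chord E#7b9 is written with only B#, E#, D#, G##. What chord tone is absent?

E#7b9 = E#, G##, B#, D#, F#. The voicing lacks the 9th (minor 9th), F#.

F#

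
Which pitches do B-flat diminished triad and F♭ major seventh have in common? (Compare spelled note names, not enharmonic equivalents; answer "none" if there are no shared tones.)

F♭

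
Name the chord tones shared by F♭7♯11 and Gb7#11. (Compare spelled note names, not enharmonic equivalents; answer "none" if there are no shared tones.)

F♭7♯11: Fb Ab Cb Ebb Bb
Gb7#11: Gb Bb Db Fb C
Common to both → Fb, Bb.

Fb Bb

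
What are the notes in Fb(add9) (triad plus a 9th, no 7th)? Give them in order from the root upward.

Fb(add9) is an added-ninth built on Fb.
root → Fb
3rd (major 3rd) → Ab
5th (perfect 5th) → Cb
9th (major 9th) → Gb

Fb Ab Cb Gb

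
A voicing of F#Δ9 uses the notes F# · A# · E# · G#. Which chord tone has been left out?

F#Δ9 = F#, A#, C#, E#, G#. The voicing lacks the 5th (perfect 5th), C#.

C#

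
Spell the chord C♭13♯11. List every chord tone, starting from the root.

Cb, Eb, Gb, Bbb, Db, F, Ab

C♭13♯11: dominant thirteenth sharp eleven on Cb.
Cb — root
Eb — major 3rd
Gb — perfect 5th
Bbb — minor 7th
Db — major 9th
F — augmented 11th
Ab — major 13th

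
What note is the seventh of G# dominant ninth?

G# dominant ninth is built on G-sharp; its 7th is a minor 7th above the root.
A seventh above G uses the letter F, and the minor 7th above G-sharp is F-sharp.

F-sharp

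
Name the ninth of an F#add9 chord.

G♯

Root of F#add9 = F♯. The 9th is a major 9th: F♯ up a major 9th → G♯.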